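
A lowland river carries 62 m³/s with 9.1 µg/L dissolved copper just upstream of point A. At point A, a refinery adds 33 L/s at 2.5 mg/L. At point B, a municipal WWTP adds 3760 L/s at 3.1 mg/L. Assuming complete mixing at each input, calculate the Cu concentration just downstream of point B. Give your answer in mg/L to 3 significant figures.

0.187 mg/L

9.1 µg/L = 0.0091 mg/L.
33 L/s = 0.033 m³/s.
After input A: C = (62·0.0091 + 0.033·2.5) / 62.03 = 0.01043 mg/L.
3760 L/s = 3.76 m³/s.
After input B: C = (62.03·0.01043 + 3.76·3.1) / 65.79 = 0.187 mg/L.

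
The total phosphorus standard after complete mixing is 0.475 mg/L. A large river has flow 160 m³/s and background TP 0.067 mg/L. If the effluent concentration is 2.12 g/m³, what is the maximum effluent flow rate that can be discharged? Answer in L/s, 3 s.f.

39700 L/s

Mass balance at complete mixing: C_std·(Q_w + Q_r) = Q_w·C_e + Q_r·C_b.
Rearranging, Q_w = Q_r·(C_std − C_b)/(C_e − C_std) = 160·(0.475 − 0.067) / (2.12 − 0.475) = 39.68 m³/s.
= 3.968e+04 L/s.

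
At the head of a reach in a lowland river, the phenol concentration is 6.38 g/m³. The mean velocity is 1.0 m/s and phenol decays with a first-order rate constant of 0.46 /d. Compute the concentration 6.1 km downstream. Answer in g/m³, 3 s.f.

6.18 g/m³

Travel time t = 6.1 km / 1.0 m/s = 6100/1.0 = 6100 s = 0.0706 d.
First-order decay: C = 6.38·exp(−0.46·0.0706) = 6.38·0.968 = 6.176 g/m³.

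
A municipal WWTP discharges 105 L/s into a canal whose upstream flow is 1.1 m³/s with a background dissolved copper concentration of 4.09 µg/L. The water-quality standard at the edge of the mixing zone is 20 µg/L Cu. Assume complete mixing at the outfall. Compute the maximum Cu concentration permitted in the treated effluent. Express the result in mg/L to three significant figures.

0.187 mg/L

105 L/s = 0.105 m³/s.
4.09 µg/L = 0.00409 mg/L.
20 µg/L = 0.02 mg/L.
Mass balance: 0.02·1.205 = 0.105·Cₑ + 1.1·0.00409.
Cₑ = (0.0241 − 0.004499) / 0.105 = 0.1867 mg/L.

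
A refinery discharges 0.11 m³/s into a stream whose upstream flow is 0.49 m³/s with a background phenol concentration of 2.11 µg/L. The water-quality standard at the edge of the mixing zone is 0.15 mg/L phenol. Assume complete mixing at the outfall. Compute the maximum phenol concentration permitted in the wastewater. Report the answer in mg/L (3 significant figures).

2.11 µg/L = 0.00211 mg/L.
Mass balance: 0.15·0.6 = 0.11·Cₑ + 0.49·0.00211.
Cₑ = (0.09 − 0.001034) / 0.11 = 0.8088 mg/L.

0.809 mg/L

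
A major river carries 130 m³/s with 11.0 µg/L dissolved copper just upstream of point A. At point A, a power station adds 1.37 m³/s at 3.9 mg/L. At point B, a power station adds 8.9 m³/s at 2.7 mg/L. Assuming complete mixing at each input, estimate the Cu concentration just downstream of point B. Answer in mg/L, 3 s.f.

0.220 mg/L

11.0 µg/L = 0.011 mg/L.
After input A: C = (130·0.011 + 1.37·3.9) / 131.4 = 0.05156 mg/L.
After input B: C = (131.4·0.05156 + 8.9·2.7) / 140.3 = 0.2196 mg/L.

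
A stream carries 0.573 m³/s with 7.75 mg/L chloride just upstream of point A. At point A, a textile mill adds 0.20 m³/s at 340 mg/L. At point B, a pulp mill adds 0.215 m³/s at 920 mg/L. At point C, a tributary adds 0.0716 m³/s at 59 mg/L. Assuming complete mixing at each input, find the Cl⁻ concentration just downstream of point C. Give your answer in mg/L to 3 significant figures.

After input A: C = (0.573·7.75 + 0.2·340) / 0.773 = 93.71 mg/L.
After input B: C = (0.773·93.71 + 0.215·920) / 0.988 = 273.5 mg/L.
After input C: C = (0.988·273.5 + 0.0716·59) / 1.06 = 259 mg/L.

259 mg/L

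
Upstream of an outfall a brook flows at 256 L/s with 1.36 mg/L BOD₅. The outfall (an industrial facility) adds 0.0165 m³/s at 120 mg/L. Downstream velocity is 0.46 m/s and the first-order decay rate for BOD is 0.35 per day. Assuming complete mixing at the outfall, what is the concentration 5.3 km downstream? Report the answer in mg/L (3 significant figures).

256 L/s = 0.256 m³/s.
After complete mixing, C₀ = (0.0165·120 + 0.256·1.36) / 0.2725 = 8.544 mg/L.
Travel time t = 5300 m / 0.46 m/s = 1.152e+04 s = 0.1334 d.
C = 8.544·exp(−0.35·0.1334) = 8.544·0.9544 = 8.154 mg/L.

8.15 mg/L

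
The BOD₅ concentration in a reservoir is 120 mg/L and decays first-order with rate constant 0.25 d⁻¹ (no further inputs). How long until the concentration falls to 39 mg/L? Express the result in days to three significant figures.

t = ln(C₀/C)/k = ln(120/39)/0.25 = 1.124/0.25 = 4.496 d.

4.50 d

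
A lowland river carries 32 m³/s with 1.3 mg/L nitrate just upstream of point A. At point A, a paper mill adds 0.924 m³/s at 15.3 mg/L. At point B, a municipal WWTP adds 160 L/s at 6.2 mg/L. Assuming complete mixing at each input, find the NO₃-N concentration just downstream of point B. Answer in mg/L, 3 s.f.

1.71 mg/L

After input A: C = (32·1.3 + 0.924·15.3) / 32.92 = 1.693 mg/L.
160 L/s = 0.16 m³/s.
After input B: C = (32.92·1.693 + 0.16·6.2) / 33.08 = 1.715 mg/L.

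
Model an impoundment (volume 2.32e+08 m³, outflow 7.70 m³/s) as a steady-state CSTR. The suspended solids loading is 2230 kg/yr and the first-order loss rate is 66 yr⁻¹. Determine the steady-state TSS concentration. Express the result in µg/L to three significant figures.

0.143 µg/L

Outflow Q = 7.70 m³/s × 3.156e+07 s/yr = 2.43e+08 m³/yr.
Steady-state CSTR mass balance: W = Q·C + k·V·C, so C = W/(Q + kV).
Q + kV = 2.43e+08 + 66·2.32e+08 = 1.555e+10 m³/yr.
C = 2230/1.555e+10 = 1.434e-07 kg/m³ = 0.0001434 mg/L = 0.1434 µg/L.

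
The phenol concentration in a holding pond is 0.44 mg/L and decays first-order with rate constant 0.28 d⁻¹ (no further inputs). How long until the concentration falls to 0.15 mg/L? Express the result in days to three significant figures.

3.84 d

t = ln(C₀/C)/k = ln(0.44/0.15)/0.28 = 1.076/0.28 = 3.843 d.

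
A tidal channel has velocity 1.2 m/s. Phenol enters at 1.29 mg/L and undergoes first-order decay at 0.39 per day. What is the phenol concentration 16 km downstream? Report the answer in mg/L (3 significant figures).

1.21 mg/L

Travel time t = 16 km / 1.2 m/s = 1.6e+04/1.2 = 1.333e+04 s = 0.1543 d.
First-order decay: C = 1.29·exp(−0.39·0.1543) = 1.29·0.9416 = 1.215 mg/L.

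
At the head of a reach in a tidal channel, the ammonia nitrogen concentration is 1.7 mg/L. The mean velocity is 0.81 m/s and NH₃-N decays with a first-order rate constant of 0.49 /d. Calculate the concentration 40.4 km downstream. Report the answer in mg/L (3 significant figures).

1.28 mg/L

Travel time t = 40.4 km / 0.81 m/s = 4.04e+04/0.81 = 4.988e+04 s = 0.5773 d.
First-order decay: C = 1.7·exp(−0.49·0.5773) = 1.7·0.7536 = 1.281 mg/L.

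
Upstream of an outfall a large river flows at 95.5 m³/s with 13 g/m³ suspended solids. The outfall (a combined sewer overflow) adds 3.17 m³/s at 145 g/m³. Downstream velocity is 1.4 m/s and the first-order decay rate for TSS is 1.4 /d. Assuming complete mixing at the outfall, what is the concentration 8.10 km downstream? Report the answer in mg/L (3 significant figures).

15.7 mg/L

After complete mixing, C₀ = (3.17·145 + 95.5·13) / 98.67 = 17.24 mg/L.
Travel time t = 8100 m / 1.4 m/s = 5786 s = 0.06696 d.
C = 17.24·exp(−1.4·0.06696) = 17.24·0.9105 = 15.7 mg/L.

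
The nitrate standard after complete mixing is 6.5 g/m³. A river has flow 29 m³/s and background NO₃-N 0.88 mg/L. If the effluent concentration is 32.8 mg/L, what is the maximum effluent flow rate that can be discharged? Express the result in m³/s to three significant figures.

Mass balance at complete mixing: C_std·(Q_w + Q_r) = Q_w·C_e + Q_r·C_b.
Rearranging, Q_w = Q_r·(C_std − C_b)/(C_e − C_std) = 29·(6.5 − 0.88) / (32.8 − 6.5) = 6.197 m³/s.

6.20 m³/s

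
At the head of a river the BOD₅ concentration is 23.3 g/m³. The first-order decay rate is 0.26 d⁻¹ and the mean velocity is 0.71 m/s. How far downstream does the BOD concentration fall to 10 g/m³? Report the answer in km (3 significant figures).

From C = C₀·e^(−kt), t = ln(C₀/C)/k = ln(23.3/10)/0.26 = 0.8459/0.26 = 3.253 d.
Distance = v·t = 0.71 m/s × 2.811e+05 s = 1.996e+05 m = 199.6 km.

200 km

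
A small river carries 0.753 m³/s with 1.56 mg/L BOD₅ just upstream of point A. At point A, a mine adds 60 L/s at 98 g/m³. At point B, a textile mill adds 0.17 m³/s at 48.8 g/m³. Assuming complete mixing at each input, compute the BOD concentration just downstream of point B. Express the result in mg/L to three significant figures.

15.6 mg/L

60 L/s = 0.06 m³/s.
After input A: C = (0.753·1.56 + 0.06·98) / 0.813 = 8.677 mg/L.
After input B: C = (0.813·8.677 + 0.17·48.8) / 0.983 = 15.62 mg/L.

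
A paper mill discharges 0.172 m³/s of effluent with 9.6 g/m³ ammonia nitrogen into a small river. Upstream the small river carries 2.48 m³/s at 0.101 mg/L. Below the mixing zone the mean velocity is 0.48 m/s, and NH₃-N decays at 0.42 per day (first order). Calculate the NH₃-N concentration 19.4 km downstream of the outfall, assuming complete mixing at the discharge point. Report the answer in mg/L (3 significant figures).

0.589 mg/L

After complete mixing, C₀ = (0.172·9.6 + 2.48·0.101) / 2.652 = 0.7171 mg/L.
Travel time t = 1.94e+04 m / 0.48 m/s = 4.042e+04 s = 0.4678 d.
C = 0.7171·exp(−0.42·0.4678) = 0.7171·0.8216 = 0.5892 mg/L.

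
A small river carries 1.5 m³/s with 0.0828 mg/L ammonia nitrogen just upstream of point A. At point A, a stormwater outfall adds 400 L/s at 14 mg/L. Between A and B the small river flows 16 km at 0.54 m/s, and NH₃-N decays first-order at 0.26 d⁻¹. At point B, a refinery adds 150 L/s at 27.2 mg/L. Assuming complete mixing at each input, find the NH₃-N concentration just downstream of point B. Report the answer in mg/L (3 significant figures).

400 L/s = 0.4 m³/s.
After input A: C = (1.5·0.0828 + 0.4·14) / 1.9 = 3.013 mg/L.
Over the 16 km reach to input B (t = 2.963e+04 s = 0.3429 d), decay gives C = 3.013·exp(−0.26·0.3429) = 2.756 mg/L.
150 L/s = 0.15 m³/s.
After input B: C = (1.9·2.756 + 0.15·27.2) / 2.05 = 4.544 mg/L.

4.54 mg/L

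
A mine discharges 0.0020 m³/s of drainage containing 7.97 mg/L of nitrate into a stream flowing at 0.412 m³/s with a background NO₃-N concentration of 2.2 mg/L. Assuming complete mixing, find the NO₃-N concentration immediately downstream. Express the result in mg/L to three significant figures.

2.23 mg/L

Conservation of mass across the mixing zone: C = (0.002·7.97 + 0.412·2.2) / (0.002 + 0.412) = 0.9223/0.414 = 2.228 mg/L.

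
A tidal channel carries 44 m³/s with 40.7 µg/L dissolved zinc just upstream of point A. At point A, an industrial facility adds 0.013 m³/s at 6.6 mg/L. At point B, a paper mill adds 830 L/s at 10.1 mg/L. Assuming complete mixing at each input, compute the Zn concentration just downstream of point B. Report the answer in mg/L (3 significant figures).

0.229 mg/L

40.7 µg/L = 0.0407 mg/L.
After input A: C = (44·0.0407 + 0.013·6.6) / 44.01 = 0.04264 mg/L.
830 L/s = 0.83 m³/s.
After input B: C = (44.01·0.04264 + 0.83·10.1) / 44.84 = 0.2288 mg/L.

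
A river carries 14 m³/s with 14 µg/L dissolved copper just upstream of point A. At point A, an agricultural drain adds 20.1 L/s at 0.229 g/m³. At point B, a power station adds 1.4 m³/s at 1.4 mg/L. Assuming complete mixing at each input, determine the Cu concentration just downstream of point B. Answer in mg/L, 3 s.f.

14 µg/L = 0.014 mg/L.
20.1 L/s = 0.0201 m³/s.
After input A: C = (14·0.014 + 0.0201·0.229) / 14.02 = 0.01431 mg/L.
After input B: C = (14.02·0.01431 + 1.4·1.4) / 15.42 = 0.1401 mg/L.

0.140 mg/L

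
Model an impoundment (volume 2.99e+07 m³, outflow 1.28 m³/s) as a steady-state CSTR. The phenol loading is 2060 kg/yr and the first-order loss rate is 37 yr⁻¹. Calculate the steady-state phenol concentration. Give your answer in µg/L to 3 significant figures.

Outflow Q = 1.28 m³/s × 3.156e+07 s/yr = 4.039e+07 m³/yr.
Steady-state CSTR mass balance: W = Q·C + k·V·C, so C = W/(Q + kV).
Q + kV = 4.039e+07 + 37·2.99e+07 = 1.147e+09 m³/yr.
C = 2060/1.147e+09 = 1.796e-06 kg/m³ = 0.001796 mg/L = 1.796 µg/L.

1.80 µg/L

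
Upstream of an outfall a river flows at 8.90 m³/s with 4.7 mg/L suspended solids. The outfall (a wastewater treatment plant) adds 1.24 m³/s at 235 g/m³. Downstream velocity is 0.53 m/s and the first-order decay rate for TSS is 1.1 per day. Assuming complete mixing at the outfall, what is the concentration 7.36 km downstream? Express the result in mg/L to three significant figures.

27.5 mg/L

After complete mixing, C₀ = (1.24·235 + 8.9·4.7) / 10.14 = 32.86 mg/L.
Travel time t = 7360 m / 0.53 m/s = 1.389e+04 s = 0.1607 d.
C = 32.86·exp(−1.1·0.1607) = 32.86·0.8379 = 27.54 mg/L.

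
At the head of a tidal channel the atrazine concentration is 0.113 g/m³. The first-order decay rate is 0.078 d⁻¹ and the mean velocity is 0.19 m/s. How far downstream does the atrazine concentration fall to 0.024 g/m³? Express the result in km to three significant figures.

326 km

From C = C₀·e^(−kt), t = ln(C₀/C)/k = ln(0.113/0.024)/0.078 = 1.549/0.078 = 19.86 d.
Distance = v·t = 0.19 m/s × 1.716e+06 s = 3.261e+05 m = 326.1 km.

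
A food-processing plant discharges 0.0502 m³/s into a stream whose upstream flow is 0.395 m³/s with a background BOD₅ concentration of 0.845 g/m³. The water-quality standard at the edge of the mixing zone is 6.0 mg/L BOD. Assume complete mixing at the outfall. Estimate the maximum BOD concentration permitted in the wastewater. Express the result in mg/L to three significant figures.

46.6 mg/L

Mass balance: 6·0.4452 = 0.0502·Cₑ + 0.395·0.845.
Cₑ = (2.671 − 0.3338) / 0.0502 = 46.56 mg/L.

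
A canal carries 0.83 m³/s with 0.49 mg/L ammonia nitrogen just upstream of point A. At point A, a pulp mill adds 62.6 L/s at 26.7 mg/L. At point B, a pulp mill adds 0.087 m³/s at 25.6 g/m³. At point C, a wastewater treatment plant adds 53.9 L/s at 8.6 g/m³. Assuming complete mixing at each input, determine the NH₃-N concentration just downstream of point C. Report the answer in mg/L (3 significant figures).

62.6 L/s = 0.0626 m³/s.
After input A: C = (0.83·0.49 + 0.0626·26.7) / 0.8926 = 2.328 mg/L.
After input B: C = (0.8926·2.328 + 0.087·25.6) / 0.9796 = 4.395 mg/L.
53.9 L/s = 0.0539 m³/s.
After input C: C = (0.9796·4.395 + 0.0539·8.6) / 1.033 = 4.614 mg/L.

4.61 mg/L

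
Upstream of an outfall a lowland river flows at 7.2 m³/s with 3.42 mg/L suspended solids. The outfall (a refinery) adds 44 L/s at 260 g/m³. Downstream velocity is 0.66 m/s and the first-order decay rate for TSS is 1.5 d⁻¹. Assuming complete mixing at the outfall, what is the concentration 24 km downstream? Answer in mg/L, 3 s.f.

2.65 mg/L

44 L/s = 0.044 m³/s.
After complete mixing, C₀ = (0.044·260 + 7.2·3.42) / 7.244 = 4.978 mg/L.
Travel time t = 2.4e+04 m / 0.66 m/s = 3.636e+04 s = 0.4209 d.
C = 4.978·exp(−1.5·0.4209) = 4.978·0.5319 = 2.648 mg/L.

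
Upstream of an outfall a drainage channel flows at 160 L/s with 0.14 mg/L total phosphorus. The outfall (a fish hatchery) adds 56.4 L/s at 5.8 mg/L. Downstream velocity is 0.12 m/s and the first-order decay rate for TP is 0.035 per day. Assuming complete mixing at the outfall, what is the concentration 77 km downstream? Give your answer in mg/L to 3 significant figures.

1.25 mg/L

56.4 L/s = 0.0564 m³/s.
160 L/s = 0.16 m³/s.
After complete mixing, C₀ = (0.0564·5.8 + 0.16·0.14) / 0.2164 = 1.615 mg/L.
Travel time t = 7.7e+04 m / 0.12 m/s = 6.417e+05 s = 7.427 d.
C = 1.615·exp(−0.035·7.427) = 1.615·0.7711 = 1.245 mg/L.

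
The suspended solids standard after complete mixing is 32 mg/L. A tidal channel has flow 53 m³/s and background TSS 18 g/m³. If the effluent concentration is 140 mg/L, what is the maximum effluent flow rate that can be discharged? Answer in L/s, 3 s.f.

Mass balance at complete mixing: C_std·(Q_w + Q_r) = Q_w·C_e + Q_r·C_b.
Rearranging, Q_w = Q_r·(C_std − C_b)/(C_e − C_std) = 53·(32 − 18) / (140 − 32) = 6.87 m³/s.
= 6870 L/s.

6870 L/s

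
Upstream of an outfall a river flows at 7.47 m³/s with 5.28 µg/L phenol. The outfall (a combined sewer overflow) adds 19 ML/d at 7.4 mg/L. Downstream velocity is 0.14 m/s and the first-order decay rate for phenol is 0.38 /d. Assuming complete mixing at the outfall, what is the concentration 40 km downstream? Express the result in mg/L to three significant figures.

19 ML/d = 0.2199 m³/s.
5.28 µg/L = 0.00528 mg/L.
After complete mixing, C₀ = (0.2199·7.4 + 7.47·0.00528) / 7.69 = 0.2167 mg/L.
Travel time t = 4e+04 m / 0.14 m/s = 2.857e+05 s = 3.307 d.
C = 0.2167·exp(−0.38·3.307) = 0.2167·0.2846 = 0.06169 mg/L.

0.0617 mg/L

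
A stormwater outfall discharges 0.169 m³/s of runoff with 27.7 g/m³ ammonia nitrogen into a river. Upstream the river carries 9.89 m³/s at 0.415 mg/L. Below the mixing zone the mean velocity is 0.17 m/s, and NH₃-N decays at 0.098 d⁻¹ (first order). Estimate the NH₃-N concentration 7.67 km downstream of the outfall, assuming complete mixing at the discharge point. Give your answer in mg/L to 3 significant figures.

After complete mixing, C₀ = (0.169·27.7 + 9.89·0.415) / 10.06 = 0.8734 mg/L.
Travel time t = 7670 m / 0.17 m/s = 4.512e+04 s = 0.5222 d.
C = 0.8734·exp(−0.098·0.5222) = 0.8734·0.9501 = 0.8298 mg/L.

0.830 mg/L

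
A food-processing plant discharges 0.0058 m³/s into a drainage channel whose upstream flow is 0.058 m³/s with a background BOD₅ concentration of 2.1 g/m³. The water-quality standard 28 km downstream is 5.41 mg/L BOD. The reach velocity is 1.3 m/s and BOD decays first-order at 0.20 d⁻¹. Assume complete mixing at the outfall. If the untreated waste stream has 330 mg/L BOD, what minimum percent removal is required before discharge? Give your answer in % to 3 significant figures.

87.4 %

Travel time to the compliance point: t = 2.8e+04/1.3 = 2.154e+04 s = 0.2493 d; decay factor exp(−0.20·0.2493) = 0.9514.
So the concentration just after mixing may be at most 5.41/0.9514 = 5.687 mg/L.
Mass balance: 5.687·0.0638 = 0.0058·Cₑ + 0.058·2.1.
Cₑ = (0.3628 − 0.1218) / 0.0058 = 41.55 mg/L.
Required removal = 1 − 41.55/330 = 87.41 %.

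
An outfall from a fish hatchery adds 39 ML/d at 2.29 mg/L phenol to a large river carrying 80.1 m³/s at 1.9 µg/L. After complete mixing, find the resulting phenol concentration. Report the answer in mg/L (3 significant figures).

39 ML/d = 0.4514 m³/s.
1.9 µg/L = 0.0019 mg/L.
By mass balance at complete mixing, C = (0.4514·2.29 + 80.1·0.0019) / (0.4514 + 80.1) = 1.186/80.55 = 0.01472 mg/L.

0.0147 mg/L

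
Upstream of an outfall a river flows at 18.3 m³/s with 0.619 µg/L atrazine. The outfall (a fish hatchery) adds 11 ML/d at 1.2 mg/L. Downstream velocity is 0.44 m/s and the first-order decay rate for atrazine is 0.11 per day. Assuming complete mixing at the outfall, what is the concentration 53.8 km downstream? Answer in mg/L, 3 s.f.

11 ML/d = 0.1273 m³/s.
0.619 µg/L = 0.000619 mg/L.
After complete mixing, C₀ = (0.1273·1.2 + 18.3·0.000619) / 18.43 = 0.008906 mg/L.
Travel time t = 5.38e+04 m / 0.44 m/s = 1.223e+05 s = 1.415 d.
C = 0.008906·exp(−0.11·1.415) = 0.008906·0.8558 = 0.007622 mg/L.

0.00762 mg/L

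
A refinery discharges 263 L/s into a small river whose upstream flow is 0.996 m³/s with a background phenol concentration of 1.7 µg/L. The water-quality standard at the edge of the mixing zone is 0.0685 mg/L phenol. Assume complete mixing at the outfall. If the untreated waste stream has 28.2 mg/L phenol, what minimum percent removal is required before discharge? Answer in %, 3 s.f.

98.9 %

263 L/s = 0.263 m³/s.
1.7 µg/L = 0.0017 mg/L.
Mass balance: 0.0685·1.259 = 0.263·Cₑ + 0.996·0.0017.
Cₑ = (0.08624 − 0.001693) / 0.263 = 0.3215 mg/L.
Required removal = 1 − 0.3215/28.2 = 98.86 %.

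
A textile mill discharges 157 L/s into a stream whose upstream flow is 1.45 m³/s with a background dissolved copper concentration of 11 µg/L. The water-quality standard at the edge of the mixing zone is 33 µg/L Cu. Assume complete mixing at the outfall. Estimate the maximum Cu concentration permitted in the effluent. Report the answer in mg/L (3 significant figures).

157 L/s = 0.157 m³/s.
11 µg/L = 0.011 mg/L.
33 µg/L = 0.033 mg/L.
Mass balance: 0.033·1.607 = 0.157·Cₑ + 1.45·0.011.
Cₑ = (0.05303 − 0.01595) / 0.157 = 0.2362 mg/L.

0.236 mg/L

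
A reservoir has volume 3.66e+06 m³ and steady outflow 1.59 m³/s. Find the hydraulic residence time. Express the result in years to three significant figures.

0.0729 yr

Q = 1.59 m³/s × 3.156e+07 s/yr = 5.018e+07 m³/yr.
Hydraulic residence time τ = V/Q = 3.66e+06/5.018e+07 = 0.07294 yr.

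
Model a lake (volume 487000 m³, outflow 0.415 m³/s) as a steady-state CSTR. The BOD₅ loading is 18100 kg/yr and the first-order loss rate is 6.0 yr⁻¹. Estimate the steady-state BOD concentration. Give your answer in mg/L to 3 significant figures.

Outflow Q = 0.415 m³/s × 3.156e+07 s/yr = 1.31e+07 m³/yr.
Steady-state CSTR mass balance: W = Q·C + k·V·C, so C = W/(Q + kV).
Q + kV = 1.31e+07 + 6.0·487000 = 1.602e+07 m³/yr.
C = 18100/1.602e+07 = 0.00113 kg/m³ = 1.13 mg/L.

1.13 mg/L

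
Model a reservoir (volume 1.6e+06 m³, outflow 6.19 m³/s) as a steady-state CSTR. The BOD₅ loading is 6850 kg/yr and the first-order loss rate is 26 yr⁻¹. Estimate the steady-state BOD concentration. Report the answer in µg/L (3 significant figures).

28.9 µg/L

Outflow Q = 6.19 m³/s × 3.156e+07 s/yr = 1.953e+08 m³/yr.
Steady-state CSTR mass balance: W = Q·C + k·V·C, so C = W/(Q + kV).
Q + kV = 1.953e+08 + 26·1.6e+06 = 2.369e+08 m³/yr.
C = 6850/2.369e+08 = 2.891e-05 kg/m³ = 0.02891 mg/L = 28.91 µg/L.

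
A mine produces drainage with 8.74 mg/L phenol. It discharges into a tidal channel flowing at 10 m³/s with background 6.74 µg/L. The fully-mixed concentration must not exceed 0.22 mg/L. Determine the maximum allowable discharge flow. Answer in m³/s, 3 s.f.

0.250 m³/s

6.74 µg/L = 0.00674 mg/L.
Mass balance at complete mixing: C_std·(Q_w + Q_r) = Q_w·C_e + Q_r·C_b.
Rearranging, Q_w = Q_r·(C_std − C_b)/(C_e − C_std) = 10·(0.22 − 0.00674) / (8.74 − 0.22) = 0.2503 m³/s.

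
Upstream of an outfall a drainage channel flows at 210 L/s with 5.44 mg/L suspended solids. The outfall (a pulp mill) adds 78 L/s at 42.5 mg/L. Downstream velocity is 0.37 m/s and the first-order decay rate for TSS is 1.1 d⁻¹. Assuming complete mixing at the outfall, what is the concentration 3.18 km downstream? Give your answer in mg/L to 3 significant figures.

13.9 mg/L

78 L/s = 0.078 m³/s.
210 L/s = 0.21 m³/s.
After complete mixing, C₀ = (0.078·42.5 + 0.21·5.44) / 0.288 = 15.48 mg/L.
Travel time t = 3180 m / 0.37 m/s = 8595 s = 0.09947 d.
C = 15.48·exp(−1.1·0.09947) = 15.48·0.8964 = 13.87 mg/L.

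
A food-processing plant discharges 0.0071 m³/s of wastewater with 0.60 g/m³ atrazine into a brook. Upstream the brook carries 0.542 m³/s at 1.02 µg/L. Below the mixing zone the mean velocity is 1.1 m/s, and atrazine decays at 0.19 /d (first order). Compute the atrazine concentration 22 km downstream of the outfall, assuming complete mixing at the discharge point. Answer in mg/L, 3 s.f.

0.00839 mg/L

1.02 µg/L = 0.00102 mg/L.
After complete mixing, C₀ = (0.0071·0.6 + 0.542·0.00102) / 0.5491 = 0.008765 mg/L.
Travel time t = 2.2e+04 m / 1.1 m/s = 2e+04 s = 0.2315 d.
C = 0.008765·exp(−0.19·0.2315) = 0.008765·0.957 = 0.008388 mg/L.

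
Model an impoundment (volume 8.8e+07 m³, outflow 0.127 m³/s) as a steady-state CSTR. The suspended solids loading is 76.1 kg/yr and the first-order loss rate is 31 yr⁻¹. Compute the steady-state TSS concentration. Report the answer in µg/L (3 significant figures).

0.0279 µg/L

Outflow Q = 0.127 m³/s × 3.156e+07 s/yr = 4.008e+06 m³/yr.
Steady-state CSTR mass balance: W = Q·C + k·V·C, so C = W/(Q + kV).
Q + kV = 4.008e+06 + 31·8.8e+07 = 2.732e+09 m³/yr.
C = 76.1/2.732e+09 = 2.785e-08 kg/m³ = 2.785e-05 mg/L = 0.02785 µg/L.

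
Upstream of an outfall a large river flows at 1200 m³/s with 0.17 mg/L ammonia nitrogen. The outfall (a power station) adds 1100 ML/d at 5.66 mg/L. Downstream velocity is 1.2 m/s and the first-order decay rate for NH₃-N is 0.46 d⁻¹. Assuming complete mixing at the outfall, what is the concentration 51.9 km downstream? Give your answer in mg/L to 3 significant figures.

0.181 mg/L

1100 ML/d = 12.73 m³/s.
After complete mixing, C₀ = (12.73·5.66 + 1200·0.17) / 1213 = 0.2276 mg/L.
Travel time t = 5.19e+04 m / 1.2 m/s = 4.325e+04 s = 0.5006 d.
C = 0.2276·exp(−0.46·0.5006) = 0.2276·0.7943 = 0.1808 mg/L.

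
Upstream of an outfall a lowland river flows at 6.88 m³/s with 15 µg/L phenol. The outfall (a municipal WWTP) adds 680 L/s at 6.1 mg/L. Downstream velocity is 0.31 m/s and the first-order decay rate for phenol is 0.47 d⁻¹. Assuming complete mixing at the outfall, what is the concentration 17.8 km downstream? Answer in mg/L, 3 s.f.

680 L/s = 0.68 m³/s.
15 µg/L = 0.015 mg/L.
After complete mixing, C₀ = (0.68·6.1 + 6.88·0.015) / 7.56 = 0.5623 mg/L.
Travel time t = 1.78e+04 m / 0.31 m/s = 5.742e+04 s = 0.6646 d.
C = 0.5623·exp(−0.47·0.6646) = 0.5623·0.7317 = 0.4115 mg/L.

0.411 mg/L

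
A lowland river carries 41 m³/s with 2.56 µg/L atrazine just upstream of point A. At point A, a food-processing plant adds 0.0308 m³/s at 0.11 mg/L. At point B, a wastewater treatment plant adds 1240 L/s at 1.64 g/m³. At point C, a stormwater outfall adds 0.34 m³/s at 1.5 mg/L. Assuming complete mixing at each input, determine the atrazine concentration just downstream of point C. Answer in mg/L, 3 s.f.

0.0622 mg/L

2.56 µg/L = 0.00256 mg/L.
After input A: C = (41·0.00256 + 0.0308·0.11) / 41.03 = 0.002641 mg/L.
1240 L/s = 1.24 m³/s.
After input B: C = (41.03·0.002641 + 1.24·1.64) / 42.27 = 0.05067 mg/L.
After input C: C = (42.27·0.05067 + 0.34·1.5) / 42.61 = 0.06224 mg/L.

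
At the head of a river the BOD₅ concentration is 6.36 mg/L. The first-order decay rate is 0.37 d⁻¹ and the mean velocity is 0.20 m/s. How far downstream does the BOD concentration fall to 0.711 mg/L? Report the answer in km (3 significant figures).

From C = C₀·e^(−kt), t = ln(C₀/C)/k = ln(6.36/0.711)/0.37 = 2.191/0.37 = 5.922 d.
Distance = v·t = 0.20 m/s × 5.117e+05 s = 1.023e+05 m = 102.3 km.

102 km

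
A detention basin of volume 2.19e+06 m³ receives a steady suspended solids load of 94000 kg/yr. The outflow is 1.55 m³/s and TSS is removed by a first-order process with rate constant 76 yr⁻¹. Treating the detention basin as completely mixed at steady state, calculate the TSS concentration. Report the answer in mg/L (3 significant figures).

0.436 mg/L

Outflow Q = 1.55 m³/s × 3.156e+07 s/yr = 4.891e+07 m³/yr.
Steady-state CSTR mass balance: W = Q·C + k·V·C, so C = W/(Q + kV).
Q + kV = 4.891e+07 + 76·2.19e+06 = 2.154e+08 m³/yr.
C = 94000/2.154e+08 = 0.0004365 kg/m³ = 0.4365 mg/L.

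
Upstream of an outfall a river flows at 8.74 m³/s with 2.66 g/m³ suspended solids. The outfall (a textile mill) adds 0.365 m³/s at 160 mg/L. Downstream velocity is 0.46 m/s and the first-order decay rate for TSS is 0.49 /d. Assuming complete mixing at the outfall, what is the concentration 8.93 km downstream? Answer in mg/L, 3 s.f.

8.03 mg/L

After complete mixing, C₀ = (0.365·160 + 8.74·2.66) / 9.105 = 8.967 mg/L.
Travel time t = 8930 m / 0.46 m/s = 1.941e+04 s = 0.2247 d.
C = 8.967·exp(−0.49·0.2247) = 8.967·0.8957 = 8.033 mg/L.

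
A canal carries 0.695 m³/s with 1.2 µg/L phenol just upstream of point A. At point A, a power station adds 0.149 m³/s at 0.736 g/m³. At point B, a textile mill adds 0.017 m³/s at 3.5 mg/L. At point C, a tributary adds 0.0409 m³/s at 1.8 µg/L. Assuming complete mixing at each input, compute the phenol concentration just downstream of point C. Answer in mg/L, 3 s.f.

0.189 mg/L

1.2 µg/L = 0.0012 mg/L.
After input A: C = (0.695·0.0012 + 0.149·0.736) / 0.844 = 0.1309 mg/L.
After input B: C = (0.844·0.1309 + 0.017·3.5) / 0.861 = 0.1974 mg/L.
1.8 µg/L = 0.0018 mg/L.
After input C: C = (0.861·0.1974 + 0.0409·0.0018) / 0.9019 = 0.1886 mg/L.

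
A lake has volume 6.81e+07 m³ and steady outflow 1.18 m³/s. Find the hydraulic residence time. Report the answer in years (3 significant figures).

1.83 yr

Q = 1.18 m³/s × 3.156e+07 s/yr = 3.724e+07 m³/yr.
Hydraulic residence time τ = V/Q = 6.81e+07/3.724e+07 = 1.829 yr.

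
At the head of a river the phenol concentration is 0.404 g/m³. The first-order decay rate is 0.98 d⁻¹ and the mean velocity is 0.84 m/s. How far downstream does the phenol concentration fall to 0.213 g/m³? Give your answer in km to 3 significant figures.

47.4 km

From C = C₀·e^(−kt), t = ln(C₀/C)/k = ln(0.404/0.213)/0.98 = 0.6401/0.98 = 0.6532 d.
Distance = v·t = 0.84 m/s × 5.644e+04 s = 4.741e+04 m = 47.41 km.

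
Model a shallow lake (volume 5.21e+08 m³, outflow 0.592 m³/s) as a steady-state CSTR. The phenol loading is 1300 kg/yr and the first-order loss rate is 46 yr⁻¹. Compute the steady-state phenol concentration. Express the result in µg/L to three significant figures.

Outflow Q = 0.592 m³/s × 3.156e+07 s/yr = 1.868e+07 m³/yr.
Steady-state CSTR mass balance: W = Q·C + k·V·C, so C = W/(Q + kV).
Q + kV = 1.868e+07 + 46·5.21e+08 = 2.398e+10 m³/yr.
C = 1300/2.398e+10 = 5.42e-08 kg/m³ = 5.42e-05 mg/L = 0.0542 µg/L.

0.0542 µg/L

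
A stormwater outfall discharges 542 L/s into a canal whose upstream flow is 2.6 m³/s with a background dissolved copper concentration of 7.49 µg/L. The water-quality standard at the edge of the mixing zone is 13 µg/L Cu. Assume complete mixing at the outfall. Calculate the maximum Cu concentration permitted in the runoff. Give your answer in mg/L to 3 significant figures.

0.0394 mg/L

542 L/s = 0.542 m³/s.
7.49 µg/L = 0.00749 mg/L.
13 µg/L = 0.013 mg/L.
Mass balance: 0.013·3.142 = 0.542·Cₑ + 2.6·0.00749.
Cₑ = (0.04085 − 0.01947) / 0.542 = 0.03943 mg/L.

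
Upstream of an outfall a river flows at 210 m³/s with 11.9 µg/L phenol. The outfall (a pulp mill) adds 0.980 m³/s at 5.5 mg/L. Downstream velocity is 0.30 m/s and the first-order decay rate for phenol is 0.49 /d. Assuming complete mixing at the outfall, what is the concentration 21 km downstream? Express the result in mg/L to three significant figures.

11.9 µg/L = 0.0119 mg/L.
After complete mixing, C₀ = (0.98·5.5 + 210·0.0119) / 211 = 0.03739 mg/L.
Travel time t = 2.1e+04 m / 0.30 m/s = 7e+04 s = 0.8102 d.
C = 0.03739·exp(−0.49·0.8102) = 0.03739·0.6723 = 0.02514 mg/L.

0.0251 mg/L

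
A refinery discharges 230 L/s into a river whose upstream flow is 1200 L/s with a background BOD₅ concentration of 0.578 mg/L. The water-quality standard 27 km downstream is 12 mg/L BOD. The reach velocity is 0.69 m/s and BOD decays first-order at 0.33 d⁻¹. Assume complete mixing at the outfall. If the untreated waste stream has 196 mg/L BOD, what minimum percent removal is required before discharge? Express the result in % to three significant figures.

230 L/s = 0.23 m³/s.
1200 L/s = 1.2 m³/s.
Travel time to the compliance point: t = 2.7e+04/0.69 = 3.913e+04 s = 0.4529 d; decay factor exp(−0.33·0.4529) = 0.8612.
So the concentration just after mixing may be at most 12/0.8612 = 13.93 mg/L.
Mass balance: 13.93·1.43 = 0.23·Cₑ + 1.2·0.578.
Cₑ = (19.93 − 0.6936) / 0.23 = 83.62 mg/L.
Required removal = 1 − 83.62/196 = 57.34 %.

57.3 %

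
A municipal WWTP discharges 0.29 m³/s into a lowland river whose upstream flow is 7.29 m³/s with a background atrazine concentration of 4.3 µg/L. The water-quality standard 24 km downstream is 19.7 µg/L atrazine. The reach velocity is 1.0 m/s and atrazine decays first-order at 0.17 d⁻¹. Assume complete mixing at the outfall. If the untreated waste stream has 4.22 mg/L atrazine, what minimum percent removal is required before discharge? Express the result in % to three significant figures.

89.8 %

4.3 µg/L = 0.0043 mg/L.
19.7 µg/L = 0.0197 mg/L.
Travel time to the compliance point: t = 2.4e+04/1.0 = 2.4e+04 s = 0.2778 d; decay factor exp(−0.17·0.2778) = 0.9539.
So the concentration just after mixing may be at most 0.0197/0.9539 = 0.02065 mg/L.
Mass balance: 0.02065·7.58 = 0.29·Cₑ + 7.29·0.0043.
Cₑ = (0.1565 − 0.03135) / 0.29 = 0.4317 mg/L.
Required removal = 1 − 0.4317/4.22 = 89.77 %.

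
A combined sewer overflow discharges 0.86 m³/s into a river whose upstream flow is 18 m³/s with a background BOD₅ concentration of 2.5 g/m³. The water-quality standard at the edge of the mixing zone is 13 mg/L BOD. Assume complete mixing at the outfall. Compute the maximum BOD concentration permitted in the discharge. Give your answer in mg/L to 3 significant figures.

233 mg/L

Mass balance: 13·18.86 = 0.86·Cₑ + 18·2.5.
Cₑ = (245.2 − 45) / 0.86 = 232.8 mg/L.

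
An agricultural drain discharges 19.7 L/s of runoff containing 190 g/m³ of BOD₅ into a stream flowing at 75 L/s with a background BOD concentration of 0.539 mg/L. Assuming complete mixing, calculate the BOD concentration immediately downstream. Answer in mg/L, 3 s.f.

40.0 mg/L

19.7 L/s = 0.0197 m³/s.
75 L/s = 0.075 m³/s.
Flow-weighted mixing gives C = (0.0197·190 + 0.075·0.539) / (0.0197 + 0.075) = 3.783/0.0947 = 39.95 mg/L.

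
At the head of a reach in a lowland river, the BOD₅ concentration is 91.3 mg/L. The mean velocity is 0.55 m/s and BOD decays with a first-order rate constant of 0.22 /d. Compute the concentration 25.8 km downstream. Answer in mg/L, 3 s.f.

81.0 mg/L

Travel time t = 25.8 km / 0.55 m/s = 2.58e+04/0.55 = 4.691e+04 s = 0.5429 d.
First-order decay: C = 91.3·exp(−0.22·0.5429) = 91.3·0.8874 = 81.02 mg/L.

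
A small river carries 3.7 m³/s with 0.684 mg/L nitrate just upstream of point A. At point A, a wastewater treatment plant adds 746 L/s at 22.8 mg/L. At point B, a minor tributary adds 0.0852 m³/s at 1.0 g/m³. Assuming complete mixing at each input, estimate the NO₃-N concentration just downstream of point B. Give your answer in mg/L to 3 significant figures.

746 L/s = 0.746 m³/s.
After input A: C = (3.7·0.684 + 0.746·22.8) / 4.446 = 4.395 mg/L.
After input B: C = (4.446·4.395 + 0.0852·1) / 4.531 = 4.331 mg/L.

4.33 mg/L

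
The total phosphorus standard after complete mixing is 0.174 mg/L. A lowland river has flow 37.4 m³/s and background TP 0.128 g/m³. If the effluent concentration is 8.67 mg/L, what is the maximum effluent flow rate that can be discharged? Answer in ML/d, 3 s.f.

17.5 ML/d

Mass balance at complete mixing: C_std·(Q_w + Q_r) = Q_w·C_e + Q_r·C_b.
Rearranging, Q_w = Q_r·(C_std − C_b)/(C_e − C_std) = 37.4·(0.174 − 0.128) / (8.67 − 0.174) = 0.2025 m³/s.
= 17.5 ML/d.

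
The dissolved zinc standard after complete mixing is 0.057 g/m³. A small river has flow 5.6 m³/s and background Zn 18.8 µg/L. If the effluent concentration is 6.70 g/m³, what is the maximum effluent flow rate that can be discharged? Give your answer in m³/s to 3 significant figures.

18.8 µg/L = 0.0188 mg/L.
Mass balance at complete mixing: C_std·(Q_w + Q_r) = Q_w·C_e + Q_r·C_b.
Rearranging, Q_w = Q_r·(C_std − C_b)/(C_e − C_std) = 5.6·(0.057 − 0.0188) / (6.7 − 0.057) = 0.0322 m³/s.

0.0322 m³/s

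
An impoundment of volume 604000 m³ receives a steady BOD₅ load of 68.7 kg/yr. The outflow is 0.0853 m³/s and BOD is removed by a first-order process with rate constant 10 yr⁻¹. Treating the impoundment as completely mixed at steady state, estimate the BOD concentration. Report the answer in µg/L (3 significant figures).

7.87 µg/L

Outflow Q = 0.0853 m³/s × 3.156e+07 s/yr = 2.692e+06 m³/yr.
Steady-state CSTR mass balance: W = Q·C + k·V·C, so C = W/(Q + kV).
Q + kV = 2.692e+06 + 10·604000 = 8.732e+06 m³/yr.
C = 68.7/8.732e+06 = 7.868e-06 kg/m³ = 0.007868 mg/L = 7.868 µg/L.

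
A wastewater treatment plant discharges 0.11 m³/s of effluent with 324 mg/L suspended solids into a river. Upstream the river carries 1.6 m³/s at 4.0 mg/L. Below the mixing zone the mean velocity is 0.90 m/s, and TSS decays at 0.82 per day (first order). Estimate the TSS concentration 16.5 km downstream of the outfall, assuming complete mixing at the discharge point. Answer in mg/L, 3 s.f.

20.7 mg/L

After complete mixing, C₀ = (0.11·324 + 1.6·4) / 1.71 = 24.58 mg/L.
Travel time t = 1.65e+04 m / 0.90 m/s = 1.833e+04 s = 0.2122 d.
C = 24.58·exp(−0.82·0.2122) = 24.58·0.8403 = 20.66 mg/L.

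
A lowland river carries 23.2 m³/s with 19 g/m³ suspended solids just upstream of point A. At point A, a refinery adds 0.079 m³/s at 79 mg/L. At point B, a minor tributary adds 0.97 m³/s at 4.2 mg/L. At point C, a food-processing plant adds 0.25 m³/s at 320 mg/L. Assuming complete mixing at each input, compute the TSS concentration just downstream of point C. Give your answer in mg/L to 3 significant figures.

After input A: C = (23.2·19 + 0.079·79) / 23.28 = 19.2 mg/L.
After input B: C = (23.28·19.2 + 0.97·4.2) / 24.25 = 18.6 mg/L.
After input C: C = (24.25·18.6 + 0.25·320) / 24.5 = 21.68 mg/L.

21.7 mg/L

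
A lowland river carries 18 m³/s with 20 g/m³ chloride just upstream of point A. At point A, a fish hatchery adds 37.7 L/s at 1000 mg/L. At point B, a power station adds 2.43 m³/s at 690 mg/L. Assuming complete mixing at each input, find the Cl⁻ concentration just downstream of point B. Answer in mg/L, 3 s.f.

37.7 L/s = 0.0377 m³/s.
After input A: C = (18·20 + 0.0377·1000) / 18.04 = 22.05 mg/L.
After input B: C = (18.04·22.05 + 2.43·690) / 20.47 = 101.3 mg/L.

101 mg/L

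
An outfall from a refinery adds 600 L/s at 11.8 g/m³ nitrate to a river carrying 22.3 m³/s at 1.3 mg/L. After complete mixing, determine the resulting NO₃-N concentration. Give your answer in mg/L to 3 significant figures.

600 L/s = 0.6 m³/s.
Flow-weighted mixing gives C = (0.6·11.8 + 22.3·1.3) / (0.6 + 22.3) = 36.07/22.9 = 1.575 mg/L.

1.58 mg/L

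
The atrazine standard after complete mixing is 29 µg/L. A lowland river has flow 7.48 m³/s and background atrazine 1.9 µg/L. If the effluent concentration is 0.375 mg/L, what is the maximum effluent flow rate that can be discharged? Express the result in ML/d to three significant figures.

1.9 µg/L = 0.0019 mg/L.
29 µg/L = 0.029 mg/L.
Mass balance at complete mixing: C_std·(Q_w + Q_r) = Q_w·C_e + Q_r·C_b.
Rearranging, Q_w = Q_r·(C_std − C_b)/(C_e − C_std) = 7.48·(0.029 − 0.0019) / (0.375 − 0.029) = 0.5859 m³/s.
= 50.62 ML/d.

50.6 ML/d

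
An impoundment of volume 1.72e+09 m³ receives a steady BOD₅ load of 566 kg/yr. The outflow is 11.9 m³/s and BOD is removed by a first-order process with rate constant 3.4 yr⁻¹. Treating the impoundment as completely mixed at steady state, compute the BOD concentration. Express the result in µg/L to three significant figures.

0.0909 µg/L

Outflow Q = 11.9 m³/s × 3.156e+07 s/yr = 3.755e+08 m³/yr.
Steady-state CSTR mass balance: W = Q·C + k·V·C, so C = W/(Q + kV).
Q + kV = 3.755e+08 + 3.4·1.72e+09 = 6.224e+09 m³/yr.
C = 566/6.224e+09 = 9.095e-08 kg/m³ = 9.095e-05 mg/L = 0.09095 µg/L.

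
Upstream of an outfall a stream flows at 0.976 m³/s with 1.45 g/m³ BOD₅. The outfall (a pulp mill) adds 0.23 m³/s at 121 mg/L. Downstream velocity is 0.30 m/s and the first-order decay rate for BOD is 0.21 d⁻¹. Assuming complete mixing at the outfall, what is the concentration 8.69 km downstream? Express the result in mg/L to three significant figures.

After complete mixing, C₀ = (0.23·121 + 0.976·1.45) / 1.206 = 24.25 mg/L.
Travel time t = 8690 m / 0.30 m/s = 2.897e+04 s = 0.3353 d.
C = 24.25·exp(−0.21·0.3353) = 24.25·0.932 = 22.6 mg/L.

22.6 mg/L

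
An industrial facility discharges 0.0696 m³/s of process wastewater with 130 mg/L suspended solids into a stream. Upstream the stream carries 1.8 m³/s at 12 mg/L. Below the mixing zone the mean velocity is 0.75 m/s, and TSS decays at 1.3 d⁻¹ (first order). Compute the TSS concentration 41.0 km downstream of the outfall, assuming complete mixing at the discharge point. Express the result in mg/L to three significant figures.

After complete mixing, C₀ = (0.0696·130 + 1.8·12) / 1.87 = 16.39 mg/L.
Travel time t = 4.1e+04 m / 0.75 m/s = 5.467e+04 s = 0.6327 d.
C = 16.39·exp(−1.3·0.6327) = 16.39·0.4393 = 7.202 mg/L.

7.20 mg/L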